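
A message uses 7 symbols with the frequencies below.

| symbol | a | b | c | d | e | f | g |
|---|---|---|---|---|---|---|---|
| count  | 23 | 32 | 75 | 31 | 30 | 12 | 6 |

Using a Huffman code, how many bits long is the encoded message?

536

Greedily combine the two least-frequent nodes:
combine g(6), f(12) → 18
combine 18, a(23) → 41
combine e(30), d(31) → 61
combine b(32), 41 → 73
combine 61, 73 → 134
combine c(75), 134 → 209
The encoded length is the sum of every internal node's weight: 18 + 41 + 61 + 73 + 134 + 209 = 536 bits.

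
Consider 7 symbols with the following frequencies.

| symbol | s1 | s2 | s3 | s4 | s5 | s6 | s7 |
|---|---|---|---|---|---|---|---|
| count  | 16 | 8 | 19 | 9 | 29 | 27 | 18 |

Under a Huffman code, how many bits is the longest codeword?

Merge the two lowest-weight nodes at each step:
merge s2(8) and s4(9): 17
merge s1(16) and 17: 33
merge s7(18) and s3(19): 37
merge s6(27) and s5(29): 56
merge 33 and 37: 70
merge 56 and 70: 126
The rarest symbols sit at the bottom; the longest codeword is 4 bits.

4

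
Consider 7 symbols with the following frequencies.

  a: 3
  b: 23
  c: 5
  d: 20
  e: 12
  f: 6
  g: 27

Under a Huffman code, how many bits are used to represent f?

4

Huffman merges, smallest pair first:
a(3) + c(5) → 8
f(6) + 8 → 14
e(12) + 14 → 26
d(20) + b(23) → 43
26 + g(27) → 53
43 + 53 → 96
The subtree containing f is merged 4 times, so code length = 4.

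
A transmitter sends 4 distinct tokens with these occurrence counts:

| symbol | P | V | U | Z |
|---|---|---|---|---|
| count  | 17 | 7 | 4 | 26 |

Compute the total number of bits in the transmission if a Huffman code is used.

93

Merge the two smallest weights repeatedly:
U(4) + V(7) → 11
11 + P(17) → 28
Z(26) + 28 → 54
Each symbol's bit-cost is frequency × depth; summing gives 93 bits (equivalently 11 + 28 + 54).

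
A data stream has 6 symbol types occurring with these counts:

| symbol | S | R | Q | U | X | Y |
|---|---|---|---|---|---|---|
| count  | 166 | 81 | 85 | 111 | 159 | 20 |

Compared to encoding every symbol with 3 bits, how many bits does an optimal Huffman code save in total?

335

Fixed-length: 3 bits × 622 symbols = 1866 bits.
Huffman merges:
Y(20) + R(81) → 101
Q(85) + 101 → 186
U(111) + X(159) → 270
S(166) + 186 → 352
270 + 352 → 622
Huffman total = 101 + 186 + 270 + 352 + 622 = 1531 bits.
Saving = 1866 − 1531 = 335 bits.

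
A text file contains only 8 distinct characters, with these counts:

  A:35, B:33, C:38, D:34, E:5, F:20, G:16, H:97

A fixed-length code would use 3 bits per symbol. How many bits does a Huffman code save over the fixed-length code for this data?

76

Fixed-length: 3 bits × 278 symbols = 834 bits.
Huffman merges:
E(5) + G(16) → 21
F(20) + 21 → 41
B(33) + D(34) → 67
A(35) + C(38) → 73
41 + 67 → 108
73 + H(97) → 170
108 + 170 → 278
Huffman total = 21 + 41 + 67 + 73 + 108 + 170 + 278 = 758 bits.
Saving = 834 − 758 = 76 bits.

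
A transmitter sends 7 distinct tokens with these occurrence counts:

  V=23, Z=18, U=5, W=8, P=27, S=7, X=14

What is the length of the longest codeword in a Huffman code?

4

Merge the two lowest-weight nodes at each step:
merge U(5) and S(7): 12
merge W(8) and 12: 20
merge X(14) and Z(18): 32
merge 20 and V(23): 43
merge P(27) and 32: 59
merge 43 and 59: 102
Maximum depth reached is 4.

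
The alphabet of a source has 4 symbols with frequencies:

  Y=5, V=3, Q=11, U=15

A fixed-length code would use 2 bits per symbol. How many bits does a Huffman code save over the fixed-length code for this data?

7

Fixed-length: 2 bits × 34 symbols = 68 bits.
Huffman merges:
merge V(3) and Y(5): 8
merge 8 and Q(11): 19
merge U(15) and 19: 34
Huffman total = 8 + 19 + 34 = 61 bits.
Saving = 68 − 61 = 7 bits.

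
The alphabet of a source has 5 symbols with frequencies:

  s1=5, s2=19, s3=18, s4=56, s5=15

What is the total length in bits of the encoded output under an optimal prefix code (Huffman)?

227

Build the Huffman tree bottom-up:
s1(5) + s5(15) → 20
s3(18) + s2(19) → 37
20 + 37 → 57
s4(56) + 57 → 113
The encoded length is the sum of every internal node's weight: 20 + 37 + 57 + 113 = 227 bits.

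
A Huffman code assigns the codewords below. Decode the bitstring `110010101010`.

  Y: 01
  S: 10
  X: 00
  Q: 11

Read left to right; each codeword is recognised as soon as it completes (prefix code):
  11→Q | 00→X | 10→S | 10→S | 10→S | 10→S
Decoded message: QXSSSS

QXSSSS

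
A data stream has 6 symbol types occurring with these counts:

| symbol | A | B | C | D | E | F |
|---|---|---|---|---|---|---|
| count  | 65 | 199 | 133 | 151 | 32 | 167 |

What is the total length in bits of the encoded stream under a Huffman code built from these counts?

Merge the two smallest weights repeatedly:
combine E(32), A(65) → 97
combine 97, C(133) → 230
combine D(151), F(167) → 318
combine B(199), 230 → 429
combine 318, 429 → 747
Total encoded bits = sum of merged weights = 97 + 230 + 318 + 429 + 747 = 1821.

1821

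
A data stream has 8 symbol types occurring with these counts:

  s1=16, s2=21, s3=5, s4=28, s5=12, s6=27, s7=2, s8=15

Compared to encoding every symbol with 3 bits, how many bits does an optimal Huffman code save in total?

29

Fixed-length: 3 bits × 126 symbols = 378 bits.
Huffman merges:
merge s7(2) and s3(5): 7
merge 7 and s5(12): 19
merge s8(15) and s1(16): 31
merge 19 and s2(21): 40
merge s6(27) and s4(28): 55
merge 31 and 40: 71
merge 55 and 71: 126
Huffman total = 7 + 19 + 31 + 40 + 55 + 71 + 126 = 349 bits.
Saving = 378 − 349 = 29 bits.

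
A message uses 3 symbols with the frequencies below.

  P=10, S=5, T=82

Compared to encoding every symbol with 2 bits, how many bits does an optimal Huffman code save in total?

82

Fixed-length: 2 bits × 97 symbols = 194 bits.
Huffman merges:
merge S(5) and P(10): 15
merge 15 and T(82): 97
Huffman total = 15 + 97 = 112 bits.
Saving = 194 − 112 = 82 bits.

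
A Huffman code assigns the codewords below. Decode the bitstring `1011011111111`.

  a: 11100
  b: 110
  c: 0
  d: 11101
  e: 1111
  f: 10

fbee

Read left to right; each codeword is recognised as soon as it completes (prefix code):
  10→f | 110→b | 1111→e | 1111→e
Decoded message: fbee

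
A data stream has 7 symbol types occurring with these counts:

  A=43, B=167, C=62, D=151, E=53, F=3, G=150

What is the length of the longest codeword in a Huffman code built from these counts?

5

Merge the two lowest-weight nodes at each step:
merge F(3) and A(43): 46
merge 46 and E(53): 99
merge C(62) and 99: 161
merge G(150) and D(151): 301
merge 161 and B(167): 328
merge 301 and 328: 629
The first pair merged (F, A) ends up deepest, at depth 5.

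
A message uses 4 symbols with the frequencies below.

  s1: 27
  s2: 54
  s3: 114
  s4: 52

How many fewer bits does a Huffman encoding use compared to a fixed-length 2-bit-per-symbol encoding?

Fixed-length: 2 bits × 247 symbols = 494 bits.
Huffman merges:
combine s1(27), s4(52) → 79
combine s2(54), 79 → 133
combine s3(114), 133 → 247
Huffman total = 79 + 133 + 247 = 459 bits.
Saving = 494 − 459 = 35 bits.

35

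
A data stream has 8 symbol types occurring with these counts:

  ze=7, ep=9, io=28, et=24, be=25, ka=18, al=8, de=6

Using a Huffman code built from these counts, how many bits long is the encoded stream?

Merge the two smallest weights repeatedly:
combine de(6), ze(7) → 13
combine al(8), ep(9) → 17
combine 13, 17 → 30
combine ka(18), et(24) → 42
combine be(25), io(28) → 53
combine 30, 42 → 72
combine 53, 72 → 125
Each symbol's bit-cost is frequency × depth; summing gives 352 bits (equivalently 13 + 17 + 30 + 42 + 53 + 72 + 125).

352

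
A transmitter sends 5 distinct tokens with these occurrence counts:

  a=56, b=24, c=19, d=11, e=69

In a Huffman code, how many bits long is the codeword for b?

Build the tree from the bottom:
d(11) + c(19) → 30
b(24) + 30 → 54
54 + a(56) → 110
e(69) + 110 → 179
The subtree containing b is merged 3 times, so code length = 3.

3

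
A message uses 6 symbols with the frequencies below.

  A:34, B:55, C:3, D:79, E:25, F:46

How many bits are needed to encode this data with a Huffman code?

574

Merge the two smallest weights repeatedly:
merge C(3) and E(25): 28
merge 28 and A(34): 62
merge F(46) and B(55): 101
merge 62 and D(79): 141
merge 101 and 141: 242
The encoded length is the sum of every internal node's weight: 28 + 62 + 101 + 141 + 242 = 574 bits.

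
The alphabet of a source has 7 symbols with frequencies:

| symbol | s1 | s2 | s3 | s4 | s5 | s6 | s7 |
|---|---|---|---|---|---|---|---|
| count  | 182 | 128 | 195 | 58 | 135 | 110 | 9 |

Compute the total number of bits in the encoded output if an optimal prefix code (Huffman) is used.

2141

Build the Huffman tree bottom-up:
merge s7(9) and s4(58): 67
merge 67 and s6(110): 177
merge s2(128) and s5(135): 263
merge 177 and s1(182): 359
merge s3(195) and 263: 458
merge 359 and 458: 817
The encoded length is the sum of every internal node's weight: 67 + 177 + 263 + 359 + 458 + 817 = 2141 bits.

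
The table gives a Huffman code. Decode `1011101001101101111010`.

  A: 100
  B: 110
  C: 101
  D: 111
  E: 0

Read left to right; each codeword is recognised as soon as it completes (prefix code):
  101→C | 110→B | 100→A | 110→B | 110→B | 111→D | 101→C | 0→E
Decoded message: CBABBDCE

CBABBDCE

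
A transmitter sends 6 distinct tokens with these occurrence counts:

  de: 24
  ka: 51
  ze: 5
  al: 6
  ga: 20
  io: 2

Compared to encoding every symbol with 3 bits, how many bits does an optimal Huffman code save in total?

Fixed-length: 3 bits × 108 symbols = 324 bits.
Huffman merges:
io(2) + ze(5) → 7
al(6) + 7 → 13
13 + ga(20) → 33
de(24) + 33 → 57
ka(51) + 57 → 108
Huffman total = 7 + 13 + 33 + 57 + 108 = 218 bits.
Saving = 324 − 218 = 106 bits.

106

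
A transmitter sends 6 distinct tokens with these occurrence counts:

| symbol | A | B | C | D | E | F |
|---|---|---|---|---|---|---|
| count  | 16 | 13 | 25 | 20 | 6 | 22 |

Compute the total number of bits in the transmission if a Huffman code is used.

258

Build the Huffman tree bottom-up:
combine E(6), B(13) → 19
combine A(16), 19 → 35
combine D(20), F(22) → 42
combine C(25), 35 → 60
combine 42, 60 → 102
Each symbol's bit-cost is frequency × depth; summing gives 258 bits (equivalently 19 + 35 + 42 + 60 + 102).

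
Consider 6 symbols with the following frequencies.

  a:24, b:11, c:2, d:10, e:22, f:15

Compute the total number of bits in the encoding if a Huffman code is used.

203

Build the Huffman tree bottom-up:
merge c(2) and d(10): 12
merge b(11) and 12: 23
merge f(15) and e(22): 37
merge 23 and a(24): 47
merge 37 and 47: 84
Each symbol's bit-cost is frequency × depth; summing gives 203 bits (equivalently 12 + 23 + 37 + 47 + 84).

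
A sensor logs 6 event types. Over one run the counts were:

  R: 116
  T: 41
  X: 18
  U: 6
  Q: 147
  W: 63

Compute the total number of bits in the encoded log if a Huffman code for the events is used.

Merge the two smallest weights repeatedly:
U(6) + X(18) → 24
24 + T(41) → 65
W(63) + 65 → 128
R(116) + 128 → 244
Q(147) + 244 → 391
The encoded length is the sum of every internal node's weight: 24 + 65 + 128 + 244 + 391 = 852 bits.

852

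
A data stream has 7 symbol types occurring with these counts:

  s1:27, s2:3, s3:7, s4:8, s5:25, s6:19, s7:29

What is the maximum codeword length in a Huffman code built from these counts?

Merge the two lowest-weight nodes at each step:
merge s2(3) and s3(7): 10
merge s4(8) and 10: 18
merge 18 and s6(19): 37
merge s5(25) and s1(27): 52
merge s7(29) and 37: 66
merge 52 and 66: 118
The rarest symbols sit at the bottom; the longest codeword is 5 bits.

5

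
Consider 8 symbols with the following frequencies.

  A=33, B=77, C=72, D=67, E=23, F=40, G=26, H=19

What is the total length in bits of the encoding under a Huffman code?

1023

Merge the two smallest weights repeatedly:
H(19) + E(23) → 42
G(26) + A(33) → 59
F(40) + 42 → 82
59 + D(67) → 126
C(72) + B(77) → 149
82 + 126 → 208
149 + 208 → 357
Total encoded bits = sum of merged weights = 42 + 59 + 82 + 126 + 149 + 208 + 357 = 1023.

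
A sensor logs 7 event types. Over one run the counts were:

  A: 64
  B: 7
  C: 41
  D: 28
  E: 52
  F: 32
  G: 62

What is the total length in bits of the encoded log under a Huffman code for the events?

Greedily combine the two least-frequent nodes:
merge B(7) and D(28): 35
merge F(32) and 35: 67
merge C(41) and E(52): 93
merge G(62) and A(64): 126
merge 67 and 93: 160
merge 126 and 160: 286
The encoded length is the sum of every internal node's weight: 35 + 67 + 93 + 126 + 160 + 286 = 767 bits.

767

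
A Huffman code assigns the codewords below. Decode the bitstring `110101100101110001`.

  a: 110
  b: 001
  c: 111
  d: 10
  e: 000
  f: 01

Read left to right; each codeword is recognised as soon as it completes (prefix code):
  110→a | 10→d | 110→a | 01→f | 01→f | 110→a | 001→b
Decoded message: adaffab

adaffab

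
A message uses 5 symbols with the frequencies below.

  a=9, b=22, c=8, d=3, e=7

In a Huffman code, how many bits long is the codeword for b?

1

Build the tree from the bottom:
merge d(3) and e(7): 10
merge c(8) and a(9): 17
merge 10 and 17: 27
merge b(22) and 27: 49
b is a child of the root — depth 1, so its codeword is a single bit.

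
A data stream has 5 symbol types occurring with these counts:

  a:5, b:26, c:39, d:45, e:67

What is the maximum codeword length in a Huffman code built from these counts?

3

Merge the two lowest-weight nodes at each step:
merge a(5) and b(26): 31
merge 31 and c(39): 70
merge d(45) and e(67): 112
merge 70 and 112: 182
The first pair merged (a, b) ends up deepest, at depth 3.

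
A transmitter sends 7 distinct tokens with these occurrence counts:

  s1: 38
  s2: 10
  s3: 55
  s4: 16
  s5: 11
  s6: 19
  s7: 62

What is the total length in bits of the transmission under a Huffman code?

Build the Huffman tree bottom-up:
s2(10) + s5(11) → 21
s4(16) + s6(19) → 35
21 + 35 → 56
s1(38) + s3(55) → 93
56 + s7(62) → 118
93 + 118 → 211
Each symbol's bit-cost is frequency × depth; summing gives 534 bits (equivalently 21 + 35 + 56 + 93 + 118 + 211).

534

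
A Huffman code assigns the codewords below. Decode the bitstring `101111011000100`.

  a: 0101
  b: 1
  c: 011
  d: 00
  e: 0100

bcbbcde

Read left to right; each codeword is recognised as soon as it completes (prefix code):
  1→b | 011→c | 1→b | 1→b | 011→c | 00→d | 0100→e
Decoded message: bcbbcde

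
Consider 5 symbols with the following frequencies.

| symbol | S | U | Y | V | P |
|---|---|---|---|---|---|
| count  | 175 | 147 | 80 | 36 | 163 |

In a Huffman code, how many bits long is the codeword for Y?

Repeatedly merge the two smallest:
combine V(36), Y(80) → 116
combine 116, U(147) → 263
combine P(163), S(175) → 338
combine 263, 338 → 601
The subtree containing Y is merged 3 times, so code length = 3.

3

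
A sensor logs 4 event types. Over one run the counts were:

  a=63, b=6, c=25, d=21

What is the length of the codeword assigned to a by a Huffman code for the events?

Repeatedly merge the two smallest:
combine b(6), d(21) → 27
combine c(25), 27 → 52
combine 52, a(63) → 115
a sits one level below the root: a 1-bit codeword.

1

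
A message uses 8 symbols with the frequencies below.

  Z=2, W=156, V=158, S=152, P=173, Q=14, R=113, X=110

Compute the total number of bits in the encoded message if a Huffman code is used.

Greedily combine the two least-frequent nodes:
combine Z(2), Q(14) → 16
combine 16, X(110) → 126
combine R(113), 126 → 239
combine S(152), W(156) → 308
combine V(158), P(173) → 331
combine 239, 308 → 547
combine 331, 547 → 878
Total encoded bits = sum of merged weights = 16 + 126 + 239 + 308 + 331 + 547 + 878 = 2445.

2445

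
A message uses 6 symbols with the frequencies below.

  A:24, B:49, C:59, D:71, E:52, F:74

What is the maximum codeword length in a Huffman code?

3

Merge the two lowest-weight nodes at each step:
A(24) + B(49) → 73
E(52) + C(59) → 111
D(71) + 73 → 144
F(74) + 111 → 185
144 + 185 → 329
Maximum depth reached is 3.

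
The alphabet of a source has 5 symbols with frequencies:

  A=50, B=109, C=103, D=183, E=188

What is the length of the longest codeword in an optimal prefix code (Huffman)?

Merge the two lowest-weight nodes at each step:
merge A(50) and C(103): 153
merge B(109) and 153: 262
merge D(183) and E(188): 371
merge 262 and 371: 633
Maximum depth reached is 3.

3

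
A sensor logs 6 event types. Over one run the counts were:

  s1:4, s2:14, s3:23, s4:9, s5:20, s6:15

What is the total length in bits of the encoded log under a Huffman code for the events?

Greedily combine the two least-frequent nodes:
combine s1(4), s4(9) → 13
combine 13, s2(14) → 27
combine s6(15), s5(20) → 35
combine s3(23), 27 → 50
combine 35, 50 → 85
The encoded length is the sum of every internal node's weight: 13 + 27 + 35 + 50 + 85 = 210 bits.

210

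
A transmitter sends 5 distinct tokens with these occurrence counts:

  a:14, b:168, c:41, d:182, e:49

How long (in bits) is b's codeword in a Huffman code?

Huffman merges, smallest pair first:
combine a(14), c(41) → 55
combine e(49), 55 → 104
combine 104, b(168) → 272
combine d(182), 272 → 454
b sits 2 levels below the root, so its codeword is 2 bits.

2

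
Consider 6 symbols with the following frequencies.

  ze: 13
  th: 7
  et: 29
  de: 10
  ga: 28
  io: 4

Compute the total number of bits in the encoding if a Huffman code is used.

214

Greedily combine the two least-frequent nodes:
merge io(4) and th(7): 11
merge de(10) and 11: 21
merge ze(13) and 21: 34
merge ga(28) and et(29): 57
merge 34 and 57: 91
The encoded length is the sum of every internal node's weight: 11 + 21 + 34 + 57 + 91 = 214 bits.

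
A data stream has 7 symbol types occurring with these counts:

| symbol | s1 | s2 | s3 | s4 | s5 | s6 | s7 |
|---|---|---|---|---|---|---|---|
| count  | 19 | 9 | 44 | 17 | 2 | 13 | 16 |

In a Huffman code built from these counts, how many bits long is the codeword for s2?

5

Huffman merges, smallest pair first:
merge s5(2) and s2(9): 11
merge 11 and s6(13): 24
merge s7(16) and s4(17): 33
merge s1(19) and 24: 43
merge 33 and 43: 76
merge s3(44) and 76: 120
s2's leaf is at depth 5, giving a 5-bit codeword.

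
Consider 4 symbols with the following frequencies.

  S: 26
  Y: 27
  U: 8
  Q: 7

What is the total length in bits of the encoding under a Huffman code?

124

Build the Huffman tree bottom-up:
Q(7) + U(8) → 15
15 + S(26) → 41
Y(27) + 41 → 68
Each symbol's bit-cost is frequency × depth; summing gives 124 bits (equivalently 15 + 41 + 68).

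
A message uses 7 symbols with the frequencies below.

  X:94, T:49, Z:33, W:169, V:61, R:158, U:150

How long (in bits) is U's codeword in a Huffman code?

2

Build the tree from the bottom:
combine Z(33), T(49) → 82
combine V(61), 82 → 143
combine X(94), 143 → 237
combine U(150), R(158) → 308
combine W(169), 237 → 406
combine 308, 406 → 714
The subtree containing U is merged 2 times, so code length = 2.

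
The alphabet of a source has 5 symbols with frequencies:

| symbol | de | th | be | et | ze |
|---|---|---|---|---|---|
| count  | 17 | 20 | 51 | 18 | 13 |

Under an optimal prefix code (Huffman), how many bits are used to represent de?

Huffman merges, smallest pair first:
combine ze(13), de(17) → 30
combine et(18), th(20) → 38
combine 30, 38 → 68
combine be(51), 68 → 119
de's leaf is at depth 3, giving a 3-bit codeword.

3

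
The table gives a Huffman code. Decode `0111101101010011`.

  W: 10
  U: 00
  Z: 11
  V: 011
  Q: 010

VZVQWV

Read left to right; each codeword is recognised as soon as it completes (prefix code):
  011→V | 11→Z | 011→V | 010→Q | 10→W | 011→V
Decoded message: VZVQWV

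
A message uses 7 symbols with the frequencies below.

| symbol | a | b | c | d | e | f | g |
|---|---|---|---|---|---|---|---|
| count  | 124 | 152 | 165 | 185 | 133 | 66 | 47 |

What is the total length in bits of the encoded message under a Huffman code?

Merge the two smallest weights repeatedly:
combine g(47), f(66) → 113
combine 113, a(124) → 237
combine e(133), b(152) → 285
combine c(165), d(185) → 350
combine 237, 285 → 522
combine 350, 522 → 872
Each symbol's bit-cost is frequency × depth; summing gives 2379 bits (equivalently 113 + 237 + 285 + 350 + 522 + 872).

2379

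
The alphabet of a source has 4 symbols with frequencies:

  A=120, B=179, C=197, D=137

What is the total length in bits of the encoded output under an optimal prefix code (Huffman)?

1266

Build the Huffman tree bottom-up:
combine A(120), D(137) → 257
combine B(179), C(197) → 376
combine 257, 376 → 633
The encoded length is the sum of every internal node's weight: 257 + 376 + 633 = 1266 bits.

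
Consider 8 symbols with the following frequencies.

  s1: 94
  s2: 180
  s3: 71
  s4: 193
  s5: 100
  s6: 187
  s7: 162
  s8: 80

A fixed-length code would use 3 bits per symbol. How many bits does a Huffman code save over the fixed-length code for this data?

Fixed-length: 3 bits × 1067 symbols = 3201 bits.
Huffman merges:
merge s3(71) and s8(80): 151
merge s1(94) and s5(100): 194
merge 151 and s7(162): 313
merge s2(180) and s6(187): 367
merge s4(193) and 194: 387
merge 313 and 367: 680
merge 387 and 680: 1067
Huffman total = 151 + 194 + 313 + 367 + 387 + 680 + 1067 = 3159 bits.
Saving = 3201 − 3159 = 42 bits.

42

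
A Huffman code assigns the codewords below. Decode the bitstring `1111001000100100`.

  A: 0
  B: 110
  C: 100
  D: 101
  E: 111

Read left to right; each codeword is recognised as soon as it completes (prefix code):
  111→E | 100→C | 100→C | 0→A | 100→C | 100→C
Decoded message: ECCACC

ECCACC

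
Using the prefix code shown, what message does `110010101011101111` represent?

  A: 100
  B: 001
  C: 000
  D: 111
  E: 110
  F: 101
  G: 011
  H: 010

Read left to right; each codeword is recognised as soon as it completes (prefix code):
  110→E | 010→H | 101→F | 011→G | 101→F | 111→D
Decoded message: EHFGFD

EHFGFD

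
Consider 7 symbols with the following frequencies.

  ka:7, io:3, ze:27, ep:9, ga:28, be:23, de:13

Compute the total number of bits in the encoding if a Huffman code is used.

Merge the two smallest weights repeatedly:
io(3) + ka(7) → 10
ep(9) + 10 → 19
de(13) + 19 → 32
be(23) + ze(27) → 50
ga(28) + 32 → 60
50 + 60 → 110
Each symbol's bit-cost is frequency × depth; summing gives 281 bits (equivalently 10 + 19 + 32 + 50 + 60 + 110).

281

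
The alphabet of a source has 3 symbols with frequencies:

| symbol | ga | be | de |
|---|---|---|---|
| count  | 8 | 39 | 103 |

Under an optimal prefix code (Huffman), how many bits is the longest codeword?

2

Merge the two lowest-weight nodes at each step:
combine ga(8), be(39) → 47
combine 47, de(103) → 150
Maximum depth reached is 2.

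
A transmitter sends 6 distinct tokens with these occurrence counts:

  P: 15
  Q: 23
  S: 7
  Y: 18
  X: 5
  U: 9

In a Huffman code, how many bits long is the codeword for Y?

Build the tree from the bottom:
combine X(5), S(7) → 12
combine U(9), 12 → 21
combine P(15), Y(18) → 33
combine 21, Q(23) → 44
combine 33, 44 → 77
Y sits 2 levels below the root, so its codeword is 2 bits.

2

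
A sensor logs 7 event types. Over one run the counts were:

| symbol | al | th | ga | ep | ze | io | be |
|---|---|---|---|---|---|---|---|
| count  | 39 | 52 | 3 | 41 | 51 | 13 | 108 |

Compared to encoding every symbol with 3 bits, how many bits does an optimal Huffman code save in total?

145

Fixed-length: 3 bits × 307 symbols = 921 bits.
Huffman merges:
ga(3) + io(13) → 16
16 + al(39) → 55
ep(41) + ze(51) → 92
th(52) + 55 → 107
92 + 107 → 199
be(108) + 199 → 307
Huffman total = 16 + 55 + 92 + 107 + 199 + 307 = 776 bits.
Saving = 921 − 776 = 145 bits.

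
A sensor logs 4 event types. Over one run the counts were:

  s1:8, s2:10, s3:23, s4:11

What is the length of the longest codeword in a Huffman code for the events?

Merge the two lowest-weight nodes at each step:
merge s1(8) and s2(10): 18
merge s4(11) and 18: 29
merge s3(23) and 29: 52
The rarest symbols sit at the bottom; the longest codeword is 3 bits.

3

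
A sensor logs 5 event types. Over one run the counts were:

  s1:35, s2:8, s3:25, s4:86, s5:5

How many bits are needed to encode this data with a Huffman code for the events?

Build the Huffman tree bottom-up:
s5(5) + s2(8) → 13
13 + s3(25) → 38
s1(35) + 38 → 73
73 + s4(86) → 159
Each symbol's bit-cost is frequency × depth; summing gives 283 bits (equivalently 13 + 38 + 73 + 159).

283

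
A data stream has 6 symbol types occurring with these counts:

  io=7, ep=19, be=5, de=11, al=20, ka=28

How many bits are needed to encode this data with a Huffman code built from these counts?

Greedily combine the two least-frequent nodes:
combine be(5), io(7) → 12
combine de(11), 12 → 23
combine ep(19), al(20) → 39
combine 23, ka(28) → 51
combine 39, 51 → 90
The encoded length is the sum of every internal node's weight: 12 + 23 + 39 + 51 + 90 = 215 bits.

215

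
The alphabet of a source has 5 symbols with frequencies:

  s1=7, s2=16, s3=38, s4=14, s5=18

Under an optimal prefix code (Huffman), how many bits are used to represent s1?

3

Huffman merges, smallest pair first:
s1(7) + s4(14) → 21
s2(16) + s5(18) → 34
21 + 34 → 55
s3(38) + 55 → 93
s1's leaf is at depth 3, giving a 3-bit codeword.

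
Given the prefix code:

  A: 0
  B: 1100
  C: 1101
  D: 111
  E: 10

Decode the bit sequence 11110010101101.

Read left to right; each codeword is recognised as soon as it completes (prefix code):
  111→D | 10→E | 0→A | 10→E | 10→E | 1101→C
Decoded message: DEAEEC

DEAEEC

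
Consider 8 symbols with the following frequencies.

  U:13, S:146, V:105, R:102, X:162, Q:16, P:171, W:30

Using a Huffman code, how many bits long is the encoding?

1990

Merge the two smallest weights repeatedly:
merge U(13) and Q(16): 29
merge 29 and W(30): 59
merge 59 and R(102): 161
merge V(105) and S(146): 251
merge 161 and X(162): 323
merge P(171) and 251: 422
merge 323 and 422: 745
Total encoded bits = sum of merged weights = 29 + 59 + 161 + 251 + 323 + 422 + 745 = 1990.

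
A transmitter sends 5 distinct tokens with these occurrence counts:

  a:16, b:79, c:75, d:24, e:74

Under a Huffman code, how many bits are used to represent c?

Build the tree from the bottom:
combine a(16), d(24) → 40
combine 40, e(74) → 114
combine c(75), b(79) → 154
combine 114, 154 → 268
The subtree containing c is merged 2 times, so code length = 2.

2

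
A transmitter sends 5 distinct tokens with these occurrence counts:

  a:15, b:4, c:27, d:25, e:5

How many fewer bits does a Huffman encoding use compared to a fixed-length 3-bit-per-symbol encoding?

70

Fixed-length: 3 bits × 76 symbols = 228 bits.
Huffman merges:
combine b(4), e(5) → 9
combine 9, a(15) → 24
combine 24, d(25) → 49
combine c(27), 49 → 76
Huffman total = 9 + 24 + 49 + 76 = 158 bits.
Saving = 228 − 158 = 70 bits.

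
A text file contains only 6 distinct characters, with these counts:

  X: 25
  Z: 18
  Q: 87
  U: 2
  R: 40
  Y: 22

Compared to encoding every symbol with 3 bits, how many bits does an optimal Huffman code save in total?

Fixed-length: 3 bits × 194 symbols = 582 bits.
Huffman merges:
combine U(2), Z(18) → 20
combine 20, Y(22) → 42
combine X(25), R(40) → 65
combine 42, 65 → 107
combine Q(87), 107 → 194
Huffman total = 20 + 42 + 65 + 107 + 194 = 428 bits.
Saving = 582 − 428 = 154 bits.

154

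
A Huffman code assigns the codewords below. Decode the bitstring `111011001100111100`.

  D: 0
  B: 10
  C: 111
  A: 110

Read left to right; each codeword is recognised as soon as it completes (prefix code):
  111→C | 0→D | 110→A | 0→D | 110→A | 0→D | 111→C | 10→B | 0→D
Decoded message: CDADADCBD

CDADADCBD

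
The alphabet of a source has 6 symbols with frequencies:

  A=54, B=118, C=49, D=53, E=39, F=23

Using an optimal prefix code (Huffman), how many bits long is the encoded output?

834

Greedily combine the two least-frequent nodes:
F(23) + E(39) → 62
C(49) + D(53) → 102
A(54) + 62 → 116
102 + 116 → 218
B(118) + 218 → 336
Total encoded bits = sum of merged weights = 62 + 102 + 116 + 218 + 336 = 834.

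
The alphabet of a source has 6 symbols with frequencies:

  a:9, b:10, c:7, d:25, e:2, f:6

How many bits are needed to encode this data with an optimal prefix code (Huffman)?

135

Greedily combine the two least-frequent nodes:
merge e(2) and f(6): 8
merge c(7) and 8: 15
merge a(9) and b(10): 19
merge 15 and 19: 34
merge d(25) and 34: 59
The encoded length is the sum of every internal node's weight: 8 + 15 + 19 + 34 + 59 = 135 bits.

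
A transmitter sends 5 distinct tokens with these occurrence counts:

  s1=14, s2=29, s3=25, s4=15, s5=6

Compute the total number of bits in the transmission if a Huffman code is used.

Greedily combine the two least-frequent nodes:
combine s5(6), s1(14) → 20
combine s4(15), 20 → 35
combine s3(25), s2(29) → 54
combine 35, 54 → 89
The encoded length is the sum of every internal node's weight: 20 + 35 + 54 + 89 = 198 bits.

198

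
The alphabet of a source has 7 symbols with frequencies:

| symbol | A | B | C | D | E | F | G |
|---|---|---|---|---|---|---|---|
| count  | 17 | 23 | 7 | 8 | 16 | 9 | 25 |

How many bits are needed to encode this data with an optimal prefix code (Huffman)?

Build the Huffman tree bottom-up:
C(7) + D(8) → 15
F(9) + 15 → 24
E(16) + A(17) → 33
B(23) + 24 → 47
G(25) + 33 → 58
47 + 58 → 105
Total encoded bits = sum of merged weights = 15 + 24 + 33 + 47 + 58 + 105 = 282.

282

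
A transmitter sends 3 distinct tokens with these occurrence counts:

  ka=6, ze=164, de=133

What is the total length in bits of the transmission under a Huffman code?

Greedily combine the two least-frequent nodes:
ka(6) + de(133) → 139
139 + ze(164) → 303
The encoded length is the sum of every internal node's weight: 139 + 303 = 442 bits.

442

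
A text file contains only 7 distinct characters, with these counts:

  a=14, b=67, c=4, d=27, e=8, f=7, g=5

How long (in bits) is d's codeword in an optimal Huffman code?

Huffman merges, smallest pair first:
merge c(4) and g(5): 9
merge f(7) and e(8): 15
merge 9 and a(14): 23
merge 15 and 23: 38
merge d(27) and 38: 65
merge 65 and b(67): 132
d sits 2 levels below the root, so its codeword is 2 bits.

2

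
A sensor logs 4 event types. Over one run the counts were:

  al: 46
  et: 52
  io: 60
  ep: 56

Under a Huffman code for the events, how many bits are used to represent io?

Repeatedly merge the two smallest:
combine al(46), et(52) → 98
combine ep(56), io(60) → 116
combine 98, 116 → 214
io's leaf is at depth 2, giving a 2-bit codeword.

2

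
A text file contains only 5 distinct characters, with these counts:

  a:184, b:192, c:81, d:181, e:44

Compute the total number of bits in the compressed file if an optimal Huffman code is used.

1489

Build the Huffman tree bottom-up:
merge e(44) and c(81): 125
merge 125 and d(181): 306
merge a(184) and b(192): 376
merge 306 and 376: 682
The encoded length is the sum of every internal node's weight: 125 + 306 + 376 + 682 = 1489 bits.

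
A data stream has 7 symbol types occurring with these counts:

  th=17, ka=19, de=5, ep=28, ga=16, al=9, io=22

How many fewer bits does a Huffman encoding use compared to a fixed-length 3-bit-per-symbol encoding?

36

Fixed-length: 3 bits × 116 symbols = 348 bits.
Huffman merges:
merge de(5) and al(9): 14
merge 14 and ga(16): 30
merge th(17) and ka(19): 36
merge io(22) and ep(28): 50
merge 30 and 36: 66
merge 50 and 66: 116
Huffman total = 14 + 30 + 36 + 50 + 66 + 116 = 312 bits.
Saving = 348 − 312 = 36 bits.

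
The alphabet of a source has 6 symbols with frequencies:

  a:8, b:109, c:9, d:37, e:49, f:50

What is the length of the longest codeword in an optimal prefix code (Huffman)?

Merge the two lowest-weight nodes at each step:
combine a(8), c(9) → 17
combine 17, d(37) → 54
combine e(49), f(50) → 99
combine 54, 99 → 153
combine b(109), 153 → 262
Maximum depth reached is 4.

4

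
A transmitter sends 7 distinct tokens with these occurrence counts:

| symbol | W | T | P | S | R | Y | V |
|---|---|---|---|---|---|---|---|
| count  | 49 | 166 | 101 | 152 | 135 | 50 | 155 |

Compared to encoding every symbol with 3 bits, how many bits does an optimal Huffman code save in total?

222

Fixed-length: 3 bits × 808 symbols = 2424 bits.
Huffman merges:
W(49) + Y(50) → 99
99 + P(101) → 200
R(135) + S(152) → 287
V(155) + T(166) → 321
200 + 287 → 487
321 + 487 → 808
Huffman total = 99 + 200 + 287 + 321 + 487 + 808 = 2202 bits.
Saving = 2424 − 2202 = 222 bits.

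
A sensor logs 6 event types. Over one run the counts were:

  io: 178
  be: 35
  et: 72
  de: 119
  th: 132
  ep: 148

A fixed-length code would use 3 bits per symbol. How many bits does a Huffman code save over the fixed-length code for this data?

351

Fixed-length: 3 bits × 684 symbols = 2052 bits.
Huffman merges:
be(35) + et(72) → 107
107 + de(119) → 226
th(132) + ep(148) → 280
io(178) + 226 → 404
280 + 404 → 684
Huffman total = 107 + 226 + 280 + 404 + 684 = 1701 bits.
Saving = 2052 − 1701 = 351 bits.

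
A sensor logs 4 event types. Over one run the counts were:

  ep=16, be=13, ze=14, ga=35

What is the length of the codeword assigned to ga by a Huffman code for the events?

Huffman merges, smallest pair first:
be(13) + ze(14) → 27
ep(16) + 27 → 43
ga(35) + 43 → 78
ga sits one level below the root: a 1-bit codeword.

1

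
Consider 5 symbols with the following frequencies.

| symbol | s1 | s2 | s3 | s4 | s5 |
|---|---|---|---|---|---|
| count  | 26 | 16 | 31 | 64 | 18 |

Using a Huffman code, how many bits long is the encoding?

Merge the two smallest weights repeatedly:
merge s2(16) and s5(18): 34
merge s1(26) and s3(31): 57
merge 34 and 57: 91
merge s4(64) and 91: 155
The encoded length is the sum of every internal node's weight: 34 + 57 + 91 + 155 = 337 bits.

337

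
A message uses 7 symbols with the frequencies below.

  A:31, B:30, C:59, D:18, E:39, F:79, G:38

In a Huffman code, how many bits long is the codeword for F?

2

Repeatedly merge the two smallest:
D(18) + B(30) → 48
A(31) + G(38) → 69
E(39) + 48 → 87
C(59) + 69 → 128
F(79) + 87 → 166
128 + 166 → 294
F's leaf is at depth 2, giving a 2-bit codeword.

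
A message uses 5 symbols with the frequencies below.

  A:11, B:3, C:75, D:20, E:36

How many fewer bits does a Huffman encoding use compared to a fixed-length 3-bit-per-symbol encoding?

Fixed-length: 3 bits × 145 symbols = 435 bits.
Huffman merges:
combine B(3), A(11) → 14
combine 14, D(20) → 34
combine 34, E(36) → 70
combine 70, C(75) → 145
Huffman total = 14 + 34 + 70 + 145 = 263 bits.
Saving = 435 − 263 = 172 bits.

172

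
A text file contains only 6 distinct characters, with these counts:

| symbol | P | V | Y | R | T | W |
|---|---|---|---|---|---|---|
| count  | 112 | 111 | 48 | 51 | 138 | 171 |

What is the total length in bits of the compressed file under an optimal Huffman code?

Merge the two smallest weights repeatedly:
combine Y(48), R(51) → 99
combine 99, V(111) → 210
combine P(112), T(138) → 250
combine W(171), 210 → 381
combine 250, 381 → 631
Each symbol's bit-cost is frequency × depth; summing gives 1571 bits (equivalently 99 + 210 + 250 + 381 + 631).

1571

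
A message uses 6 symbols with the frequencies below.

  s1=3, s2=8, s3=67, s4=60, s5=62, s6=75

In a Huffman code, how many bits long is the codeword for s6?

Repeatedly merge the two smallest:
s1(3) + s2(8) → 11
11 + s4(60) → 71
s5(62) + s3(67) → 129
71 + s6(75) → 146
129 + 146 → 275
s6 sits 2 levels below the root, so its codeword is 2 bits.

2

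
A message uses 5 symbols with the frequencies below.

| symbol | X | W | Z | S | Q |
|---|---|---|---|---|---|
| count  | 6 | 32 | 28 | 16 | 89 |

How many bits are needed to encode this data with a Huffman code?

Build the Huffman tree bottom-up:
merge X(6) and S(16): 22
merge 22 and Z(28): 50
merge W(32) and 50: 82
merge 82 and Q(89): 171
Total encoded bits = sum of merged weights = 22 + 50 + 82 + 171 = 325.

325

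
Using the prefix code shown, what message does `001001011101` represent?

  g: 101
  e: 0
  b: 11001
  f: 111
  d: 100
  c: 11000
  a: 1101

Read left to right; each codeword is recognised as soon as it completes (prefix code):
  0→e | 0→e | 100→d | 101→g | 1101→a
Decoded message: eedga

eedga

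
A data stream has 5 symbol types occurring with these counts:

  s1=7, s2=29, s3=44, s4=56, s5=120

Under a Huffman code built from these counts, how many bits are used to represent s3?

Repeatedly merge the two smallest:
merge s1(7) and s2(29): 36
merge 36 and s3(44): 80
merge s4(56) and 80: 136
merge s5(120) and 136: 256
The subtree containing s3 is merged 3 times, so code length = 3.

3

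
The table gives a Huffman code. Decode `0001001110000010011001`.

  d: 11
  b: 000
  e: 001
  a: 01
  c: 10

Read left to right; each codeword is recognised as soon as it completes (prefix code):
  000→b | 10→c | 01→a | 11→d | 000→b | 001→e | 001→e | 10→c | 01→a
Decoded message: bcadbeeca

bcadbeeca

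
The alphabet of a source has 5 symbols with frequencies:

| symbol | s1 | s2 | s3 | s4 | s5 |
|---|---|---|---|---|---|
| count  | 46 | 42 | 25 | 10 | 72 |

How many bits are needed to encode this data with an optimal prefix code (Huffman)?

425

Build the Huffman tree bottom-up:
combine s4(10), s3(25) → 35
combine 35, s2(42) → 77
combine s1(46), s5(72) → 118
combine 77, 118 → 195
The encoded length is the sum of every internal node's weight: 35 + 77 + 118 + 195 = 425 bits.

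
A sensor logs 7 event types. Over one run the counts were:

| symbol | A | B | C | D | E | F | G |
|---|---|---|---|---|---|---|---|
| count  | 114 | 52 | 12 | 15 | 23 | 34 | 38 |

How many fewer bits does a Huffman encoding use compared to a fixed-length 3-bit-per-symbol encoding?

Fixed-length: 3 bits × 288 symbols = 864 bits.
Huffman merges:
merge C(12) and D(15): 27
merge E(23) and 27: 50
merge F(34) and G(38): 72
merge 50 and B(52): 102
merge 72 and 102: 174
merge A(114) and 174: 288
Huffman total = 27 + 50 + 72 + 102 + 174 + 288 = 713 bits.
Saving = 864 − 713 = 151 bits.

151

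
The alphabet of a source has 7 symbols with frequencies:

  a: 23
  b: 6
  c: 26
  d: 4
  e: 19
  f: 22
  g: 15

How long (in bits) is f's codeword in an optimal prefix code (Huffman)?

3

Build the tree from the bottom:
combine d(4), b(6) → 10
combine 10, g(15) → 25
combine e(19), f(22) → 41
combine a(23), 25 → 48
combine c(26), 41 → 67
combine 48, 67 → 115
f's leaf is at depth 3, giving a 3-bit codeword.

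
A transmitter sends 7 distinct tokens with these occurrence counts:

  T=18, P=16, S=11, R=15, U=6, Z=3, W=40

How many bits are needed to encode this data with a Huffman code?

Greedily combine the two least-frequent nodes:
combine Z(3), U(6) → 9
combine 9, S(11) → 20
combine R(15), P(16) → 31
combine T(18), 20 → 38
combine 31, 38 → 69
combine W(40), 69 → 109
Total encoded bits = sum of merged weights = 9 + 20 + 31 + 38 + 69 + 109 = 276.

276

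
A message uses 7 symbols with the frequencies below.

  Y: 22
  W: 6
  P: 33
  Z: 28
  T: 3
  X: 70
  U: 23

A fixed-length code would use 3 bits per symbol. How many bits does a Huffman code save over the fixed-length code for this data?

Fixed-length: 3 bits × 185 symbols = 555 bits.
Huffman merges:
T(3) + W(6) → 9
9 + Y(22) → 31
U(23) + Z(28) → 51
31 + P(33) → 64
51 + 64 → 115
X(70) + 115 → 185
Huffman total = 9 + 31 + 51 + 64 + 115 + 185 = 455 bits.
Saving = 555 − 455 = 100 bits.

100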